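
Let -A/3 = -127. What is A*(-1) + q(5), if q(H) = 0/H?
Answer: -381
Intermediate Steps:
A = 381 (A = -3*(-127) = 381)
q(H) = 0
A*(-1) + q(5) = 381*(-1) + 0 = -381 + 0 = -381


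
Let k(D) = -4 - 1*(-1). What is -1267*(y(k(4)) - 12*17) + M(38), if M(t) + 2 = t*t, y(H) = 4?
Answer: 254842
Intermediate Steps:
k(D) = -3 (k(D) = -4 + 1 = -3)
M(t) = -2 + t² (M(t) = -2 + t*t = -2 + t²)
-1267*(y(k(4)) - 12*17) + M(38) = -1267*(4 - 12*17) + (-2 + 38²) = -1267*(4 - 204) + (-2 + 1444) = -1267*(-200) + 1442 = 253400 + 1442 = 254842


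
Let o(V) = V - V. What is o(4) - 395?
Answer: -395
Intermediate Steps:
o(V) = 0
o(4) - 395 = 0 - 395 = -395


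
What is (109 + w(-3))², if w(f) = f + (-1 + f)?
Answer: 10404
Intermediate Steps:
w(f) = -1 + 2*f
(109 + w(-3))² = (109 + (-1 + 2*(-3)))² = (109 + (-1 - 6))² = (109 - 7)² = 102² = 10404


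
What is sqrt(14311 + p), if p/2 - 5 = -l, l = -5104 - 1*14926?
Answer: sqrt(54381) ≈ 233.20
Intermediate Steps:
l = -20030 (l = -5104 - 14926 = -20030)
p = 40070 (p = 10 + 2*(-1*(-20030)) = 10 + 2*20030 = 10 + 40060 = 40070)
sqrt(14311 + p) = sqrt(14311 + 40070) = sqrt(54381)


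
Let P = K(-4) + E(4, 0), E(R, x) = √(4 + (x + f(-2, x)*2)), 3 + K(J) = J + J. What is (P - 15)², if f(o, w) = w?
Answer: 576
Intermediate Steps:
K(J) = -3 + 2*J (K(J) = -3 + (J + J) = -3 + 2*J)
E(R, x) = √(4 + 3*x) (E(R, x) = √(4 + (x + x*2)) = √(4 + (x + 2*x)) = √(4 + 3*x))
P = -9 (P = (-3 + 2*(-4)) + √(4 + 3*0) = (-3 - 8) + √(4 + 0) = -11 + √4 = -11 + 2 = -9)
(P - 15)² = (-9 - 15)² = (-24)² = 576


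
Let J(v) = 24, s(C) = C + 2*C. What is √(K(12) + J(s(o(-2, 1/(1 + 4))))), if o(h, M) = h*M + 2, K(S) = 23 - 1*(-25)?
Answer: 6*√2 ≈ 8.4853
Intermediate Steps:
K(S) = 48 (K(S) = 23 + 25 = 48)
o(h, M) = 2 + M*h (o(h, M) = M*h + 2 = 2 + M*h)
s(C) = 3*C
√(K(12) + J(s(o(-2, 1/(1 + 4))))) = √(48 + 24) = √72 = 6*√2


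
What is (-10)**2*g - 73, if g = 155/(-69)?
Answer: -20537/69 ≈ -297.64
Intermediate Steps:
g = -155/69 (g = 155*(-1/69) = -155/69 ≈ -2.2464)
(-10)**2*g - 73 = (-10)**2*(-155/69) - 73 = 100*(-155/69) - 73 = -15500/69 - 73 = -20537/69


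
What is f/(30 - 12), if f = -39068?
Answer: -19534/9 ≈ -2170.4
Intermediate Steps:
f/(30 - 12) = -39068/(30 - 12) = -39068/18 = -39068*1/18 = -19534/9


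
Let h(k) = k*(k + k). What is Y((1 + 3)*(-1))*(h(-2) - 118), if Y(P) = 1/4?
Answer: -55/2 ≈ -27.500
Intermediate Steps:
Y(P) = ¼
h(k) = 2*k² (h(k) = k*(2*k) = 2*k²)
Y((1 + 3)*(-1))*(h(-2) - 118) = (2*(-2)² - 118)/4 = (2*4 - 118)/4 = (8 - 118)/4 = (¼)*(-110) = -55/2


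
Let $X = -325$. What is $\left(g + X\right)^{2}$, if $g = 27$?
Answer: $88804$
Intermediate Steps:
$\left(g + X\right)^{2} = \left(27 - 325\right)^{2} = \left(-298\right)^{2} = 88804$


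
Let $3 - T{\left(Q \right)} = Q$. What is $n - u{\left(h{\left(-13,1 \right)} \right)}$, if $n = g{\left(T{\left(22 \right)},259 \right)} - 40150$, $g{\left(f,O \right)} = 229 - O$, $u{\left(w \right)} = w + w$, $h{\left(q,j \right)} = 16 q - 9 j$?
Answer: $-39746$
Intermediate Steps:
$h{\left(q,j \right)} = - 9 j + 16 q$
$T{\left(Q \right)} = 3 - Q$
$u{\left(w \right)} = 2 w$
$n = -40180$ ($n = \left(229 - 259\right) - 40150 = -30 - 40150 = -40180$)
$n - u{\left(h{\left(-13,1 \right)} \right)} = -40180 - 2 \left(\left(-9\right) 1 + 16 \left(-13\right)\right) = -40180 - 2 \left(-9 - 208\right) = -40180 - 2 \left(-217\right) = -40180 - -434 = -40180 + 434 = -39746$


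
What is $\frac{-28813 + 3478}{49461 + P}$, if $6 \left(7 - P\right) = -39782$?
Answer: $- \frac{15201}{33659} \approx -0.45162$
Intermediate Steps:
$P = \frac{19912}{3}$ ($P = 7 - - \frac{19891}{3} = 7 + \frac{19891}{3} = \frac{19912}{3} \approx 6637.3$)
$\frac{-28813 + 3478}{49461 + P} = \frac{-28813 + 3478}{49461 + \frac{19912}{3}} = - \frac{25335}{\frac{168295}{3}} = \left(-25335\right) \frac{3}{168295} = - \frac{15201}{33659}$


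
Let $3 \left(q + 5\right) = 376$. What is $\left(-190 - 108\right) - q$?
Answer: $- \frac{1255}{3} \approx -418.33$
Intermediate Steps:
$q = \frac{361}{3}$ ($q = -5 + \frac{1}{3} \cdot 376 = -5 + \frac{376}{3} = \frac{361}{3} \approx 120.33$)
$\left(-190 - 108\right) - q = \left(-190 - 108\right) - \frac{361}{3} = -298 - \frac{361}{3} = - \frac{1255}{3}$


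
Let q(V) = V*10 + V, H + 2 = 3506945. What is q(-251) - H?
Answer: -3509704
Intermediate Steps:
H = 3506943 (H = -2 + 3506945 = 3506943)
q(V) = 11*V (q(V) = 10*V + V = 11*V)
q(-251) - H = 11*(-251) - 1*3506943 = -2761 - 3506943 = -3509704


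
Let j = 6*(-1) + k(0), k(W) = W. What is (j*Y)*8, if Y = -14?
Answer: 672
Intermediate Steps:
j = -6 (j = 6*(-1) + 0 = -6 + 0 = -6)
(j*Y)*8 = -6*(-14)*8 = 84*8 = 672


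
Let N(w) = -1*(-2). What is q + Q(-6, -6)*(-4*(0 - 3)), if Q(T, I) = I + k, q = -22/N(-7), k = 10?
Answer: 37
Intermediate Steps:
N(w) = 2
q = -11 (q = -22/2 = -22*½ = -11)
Q(T, I) = 10 + I (Q(T, I) = I + 10 = 10 + I)
q + Q(-6, -6)*(-4*(0 - 3)) = -11 + (10 - 6)*(-4*(0 - 3)) = -11 + 4*(-4*(-3)) = -11 + 4*12 = -11 + 48 = 37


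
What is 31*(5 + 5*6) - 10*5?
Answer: 1035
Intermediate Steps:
31*(5 + 5*6) - 10*5 = 31*(5 + 30) - 50 = 31*35 - 50 = 1085 - 50 = 1035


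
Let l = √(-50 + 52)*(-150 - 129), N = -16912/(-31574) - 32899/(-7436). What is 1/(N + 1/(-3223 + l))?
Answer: 233112816726122673957188/1156146988411561444536621 - 427208292320668144*√2/385382329470520481512207 ≈ 0.20163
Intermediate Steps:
N = 582255329/117392132 (N = -16912*(-1/31574) - 32899*(-1/7436) = 8456/15787 + 32899/7436 = 582255329/117392132 ≈ 4.9599)
l = -279*√2 (l = √2*(-279) = -279*√2 ≈ -394.57)
1/(N + 1/(-3223 + l)) = 1/(582255329/117392132 + 1/(-3223 - 279*√2))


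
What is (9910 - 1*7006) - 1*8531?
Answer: -5627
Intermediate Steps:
(9910 - 1*7006) - 1*8531 = (9910 - 7006) - 8531 = 2904 - 8531 = -5627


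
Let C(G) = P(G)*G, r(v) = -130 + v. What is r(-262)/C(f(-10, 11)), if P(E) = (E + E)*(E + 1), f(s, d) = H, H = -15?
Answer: 14/225 ≈ 0.062222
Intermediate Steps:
f(s, d) = -15
P(E) = 2*E*(1 + E) (P(E) = (2*E)*(1 + E) = 2*E*(1 + E))
C(G) = 2*G²*(1 + G) (C(G) = (2*G*(1 + G))*G = 2*G²*(1 + G))
r(-262)/C(f(-10, 11)) = (-130 - 262)/((2*(-15)²*(1 - 15))) = -392/(2*225*(-14)) = -392/(-6300) = -392*(-1/6300) = 14/225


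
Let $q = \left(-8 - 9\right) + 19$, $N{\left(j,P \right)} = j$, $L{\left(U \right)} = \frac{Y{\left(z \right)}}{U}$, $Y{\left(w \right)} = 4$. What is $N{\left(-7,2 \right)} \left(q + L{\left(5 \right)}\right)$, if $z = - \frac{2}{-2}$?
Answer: $- \frac{98}{5} \approx -19.6$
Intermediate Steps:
$z = 1$ ($z = \left(-2\right) \left(- \frac{1}{2}\right) = 1$)
$L{\left(U \right)} = \frac{4}{U}$
$q = 2$ ($q = -17 + 19 = 2$)
$N{\left(-7,2 \right)} \left(q + L{\left(5 \right)}\right) = - 7 \left(2 + \frac{4}{5}\right) = \left(-7\right) \frac{14}{5} = - \frac{98}{5}$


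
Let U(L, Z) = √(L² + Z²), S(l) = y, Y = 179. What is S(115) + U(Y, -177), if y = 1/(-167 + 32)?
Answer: -1/135 + √63370 ≈ 251.73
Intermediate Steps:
y = -1/135 (y = 1/(-135) = -1/135 ≈ -0.0074074)
S(l) = -1/135
S(115) + U(Y, -177) = -1/135 + √(179² + (-177)²) = -1/135 + √(32041 + 31329) = -1/135 + √63370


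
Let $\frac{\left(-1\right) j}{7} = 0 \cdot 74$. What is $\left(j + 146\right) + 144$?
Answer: $290$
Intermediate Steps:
$j = 0$ ($j = - 7 \cdot 0 \cdot 74 = \left(-7\right) 0 = 0$)
$\left(j + 146\right) + 144 = \left(0 + 146\right) + 144 = 146 + 144 = 290$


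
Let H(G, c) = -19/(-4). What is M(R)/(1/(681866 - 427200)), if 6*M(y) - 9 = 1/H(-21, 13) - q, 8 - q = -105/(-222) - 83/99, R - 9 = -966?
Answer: 14978817455/417582 ≈ 35870.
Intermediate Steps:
R = -957 (R = 9 - 966 = -957)
H(G, c) = 19/4 (H(G, c) = -19*(-¼) = 19/4)
q = 61285/7326 (q = 8 - (-105/(-222) - 83/99) = 8 - (-105*(-1/222) - 83*1/99) = 8 - (35/74 - 83/99) = 8 - 1*(-2677/7326) = 8 + 2677/7326 = 61285/7326 ≈ 8.3654)
M(y) = 117635/835164 (M(y) = 3/2 + (1/(19/4) - 1*61285/7326)/6 = 3/2 + (4/19 - 61285/7326)/6 = 3/2 + (⅙)*(-1135111/139194) = 3/2 - 1135111/835164 = 117635/835164)
M(R)/(1/(681866 - 427200)) = 117635/(835164*(1/(681866 - 427200))) = 117635/(835164*(1/254666)) = (117635/835164)*254666 = 14978817455/417582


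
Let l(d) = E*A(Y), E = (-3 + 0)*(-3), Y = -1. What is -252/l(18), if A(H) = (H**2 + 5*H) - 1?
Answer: 28/5 ≈ 5.6000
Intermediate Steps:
A(H) = -1 + H**2 + 5*H
E = 9 (E = -3*(-3) = 9)
l(d) = -45 (l(d) = 9*(-1 + (-1)**2 + 5*(-1)) = 9*(-1 + 1 - 5) = 9*(-5) = -45)
-252/l(18) = -252/(-45) = -252*(-1/45) = 28/5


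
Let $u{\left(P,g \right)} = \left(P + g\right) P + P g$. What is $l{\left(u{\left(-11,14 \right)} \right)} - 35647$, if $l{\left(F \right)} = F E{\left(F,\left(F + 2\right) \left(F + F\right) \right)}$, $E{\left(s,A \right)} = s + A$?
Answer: $-12939208$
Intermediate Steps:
$u{\left(P,g \right)} = P g + P \left(P + g\right)$ ($u{\left(P,g \right)} = P \left(P + g\right) + P g = P g + P \left(P + g\right)$)
$E{\left(s,A \right)} = A + s$
$l{\left(F \right)} = F \left(F + 2 F \left(2 + F\right)\right)$ ($l{\left(F \right)} = F \left(\left(F + 2\right) \left(F + F\right) + F\right) = F \left(\left(2 + F\right) 2 F + F\right) = F \left(2 F \left(2 + F\right) + F\right) = F \left(F + 2 F \left(2 + F\right)\right)$)
$l{\left(u{\left(-11,14 \right)} \right)} - 35647 = \left(- 11 \left(-11 + 2 \cdot 14\right)\right)^{2} \left(5 + 2 \left(- 11 \left(-11 + 2 \cdot 14\right)\right)\right) - 35647 = \left(- 11 \left(-11 + 28\right)\right)^{2} \left(5 + 2 \left(- 11 \left(-11 + 28\right)\right)\right) - 35647 = \left(\left(-11\right) 17\right)^{2} \left(5 + 2 \left(\left(-11\right) 17\right)\right) - 35647 = \left(-187\right)^{2} \left(5 + 2 \left(-187\right)\right) - 35647 = 34969 \left(5 - 374\right) - 35647 = 34969 \left(-369\right) - 35647 = -12903561 - 35647 = -12939208$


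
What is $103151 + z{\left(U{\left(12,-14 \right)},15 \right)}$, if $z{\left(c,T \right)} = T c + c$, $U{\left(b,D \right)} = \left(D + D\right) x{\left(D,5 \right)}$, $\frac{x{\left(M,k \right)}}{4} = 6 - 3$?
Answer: $97775$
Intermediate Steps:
$x{\left(M,k \right)} = 12$ ($x{\left(M,k \right)} = 4 \left(6 - 3\right) = 4 \cdot 3 = 12$)
$U{\left(b,D \right)} = 24 D$ ($U{\left(b,D \right)} = \left(D + D\right) 12 = 2 D 12 = 24 D$)
$z{\left(c,T \right)} = c + T c$
$103151 + z{\left(U{\left(12,-14 \right)},15 \right)} = 103151 + 24 \left(-14\right) \left(1 + 15\right) = 103151 - 5376 = 97775$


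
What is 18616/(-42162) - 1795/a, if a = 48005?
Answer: -96934187/202398681 ≈ -0.47893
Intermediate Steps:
18616/(-42162) - 1795/a = 18616/(-42162) - 1795/48005 = 18616*(-1/42162) - 1795*1/48005 = -9308/21081 - 359/9601 = -96934187/202398681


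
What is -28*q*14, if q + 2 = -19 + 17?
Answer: 1568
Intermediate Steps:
q = -4 (q = -2 + (-19 + 17) = -2 - 2 = -4)
-28*q*14 = -28*(-4)*14 = 112*14 = 1568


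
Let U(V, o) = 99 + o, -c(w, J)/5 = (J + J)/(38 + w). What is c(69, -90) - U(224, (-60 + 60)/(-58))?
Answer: -9693/107 ≈ -90.589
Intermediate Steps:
c(w, J) = -10*J/(38 + w) (c(w, J) = -5*(J + J)/(38 + w) = -5*2*J/(38 + w) = -10*J/(38 + w))
c(69, -90) - U(224, (-60 + 60)/(-58)) = -10*(-90)/(38 + 69) - (99 + (-60 + 60)/(-58)) = -10*(-90)/107 - (99 + 0*(-1/58)) = -10*(-90)*1/107 - (99 + 0) = 900/107 - 1*99 = 900/107 - 99 = -9693/107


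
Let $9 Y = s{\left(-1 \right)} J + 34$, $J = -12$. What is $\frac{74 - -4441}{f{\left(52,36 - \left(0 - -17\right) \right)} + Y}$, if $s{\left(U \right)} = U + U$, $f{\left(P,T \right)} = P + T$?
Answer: $\frac{40635}{697} \approx 58.3$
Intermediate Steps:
$s{\left(U \right)} = 2 U$
$Y = \frac{58}{9}$ ($Y = \frac{2 \left(-1\right) \left(-12\right) + 34}{9} = \frac{\left(-2\right) \left(-12\right) + 34}{9} = \frac{24 + 34}{9} = \frac{1}{9} \cdot 58 = \frac{58}{9} \approx 6.4444$)
$\frac{74 - -4441}{f{\left(52,36 - \left(0 - -17\right) \right)} + Y} = \frac{74 - -4441}{\left(52 + \left(36 - \left(0 - -17\right)\right)\right) + \frac{58}{9}} = \frac{74 + 4441}{\left(52 + \left(36 - \left(0 + 17\right)\right)\right) + \frac{58}{9}} = \frac{4515}{\left(52 + \left(36 - 17\right)\right) + \frac{58}{9}} = \frac{4515}{\left(52 + 19\right) + \frac{58}{9}} = \frac{4515}{71 + \frac{58}{9}} = \frac{4515}{\frac{697}{9}} = 4515 \cdot \frac{9}{697} = \frac{40635}{697}$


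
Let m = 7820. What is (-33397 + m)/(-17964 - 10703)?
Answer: 25577/28667 ≈ 0.89221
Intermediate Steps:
(-33397 + m)/(-17964 - 10703) = (-33397 + 7820)/(-17964 - 10703) = -25577/(-28667) = -25577*(-1/28667) = 25577/28667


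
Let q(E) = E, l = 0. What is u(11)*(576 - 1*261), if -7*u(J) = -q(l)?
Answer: 0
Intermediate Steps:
u(J) = 0 (u(J) = -(-1)*0/7 = -⅐*0 = 0)
u(11)*(576 - 1*261) = 0*(576 - 1*261) = 0*(576 - 261) = 0*315 = 0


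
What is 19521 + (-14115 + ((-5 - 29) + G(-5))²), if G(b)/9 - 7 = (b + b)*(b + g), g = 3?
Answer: 49087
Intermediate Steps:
G(b) = 63 + 18*b*(3 + b) (G(b) = 63 + 9*((b + b)*(b + 3)) = 63 + 9*((2*b)*(3 + b)) = 63 + 9*(2*b*(3 + b)) = 63 + 18*b*(3 + b))
19521 + (-14115 + ((-5 - 29) + G(-5))²) = 19521 + (-14115 + ((-5 - 29) + (63 + 18*(-5)² + 54*(-5)))²) = 19521 + (-14115 + (-34 + (63 + 18*25 - 270))²) = 19521 + (-14115 + (-34 + (63 + 450 - 270))²) = 19521 + (-14115 + (-34 + 243)²) = 19521 + (-14115 + 209²) = 19521 + (-14115 + 43681) = 19521 + 29566 = 49087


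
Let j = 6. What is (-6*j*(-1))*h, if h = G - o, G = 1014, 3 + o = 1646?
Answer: -22644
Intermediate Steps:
o = 1643 (o = -3 + 1646 = 1643)
h = -629 (h = 1014 - 1*1643 = 1014 - 1643 = -629)
(-6*j*(-1))*h = (-6*6*(-1))*(-629) = -36*(-1)*(-629) = 36*(-629) = -22644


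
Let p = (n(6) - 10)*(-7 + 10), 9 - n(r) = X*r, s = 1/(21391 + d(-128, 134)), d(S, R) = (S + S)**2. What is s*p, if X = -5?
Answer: 87/86927 ≈ 0.0010008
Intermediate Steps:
d(S, R) = 4*S**2 (d(S, R) = (2*S)**2 = 4*S**2)
s = 1/86927 (s = 1/(21391 + 4*(-128)**2) = 1/(21391 + 4*16384) = 1/(21391 + 65536) = 1/86927 ≈ 1.1504e-5)
n(r) = 9 + 5*r (n(r) = 9 - (-5)*r = 9 + 5*r)
p = 87 (p = ((9 + 5*6) - 10)*(-7 + 10) = ((9 + 30) - 10)*3 = (39 - 10)*3 = 29*3 = 87)
s*p = (1/86927)*87 = 87/86927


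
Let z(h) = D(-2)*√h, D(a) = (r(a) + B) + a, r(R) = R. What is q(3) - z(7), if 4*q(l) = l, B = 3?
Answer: ¾ + √7 ≈ 3.3958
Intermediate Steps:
D(a) = 3 + 2*a (D(a) = (a + 3) + a = (3 + a) + a = 3 + 2*a)
q(l) = l/4
z(h) = -√h (z(h) = (3 + 2*(-2))*√h = (3 - 4)*√h = -√h)
q(3) - z(7) = (¼)*3 - (-1)*√7 = ¾ + √7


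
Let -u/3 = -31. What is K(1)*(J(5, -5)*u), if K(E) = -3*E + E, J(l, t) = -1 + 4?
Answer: -558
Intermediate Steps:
J(l, t) = 3
u = 93 (u = -3*(-31) = 93)
K(E) = -2*E
K(1)*(J(5, -5)*u) = (-2*1)*(3*93) = -2*279 = -558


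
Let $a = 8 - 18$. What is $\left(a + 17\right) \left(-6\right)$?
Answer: $-42$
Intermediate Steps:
$a = -10$ ($a = 8 - 18 = -10$)
$\left(a + 17\right) \left(-6\right) = \left(-10 + 17\right) \left(-6\right) = 7 \left(-6\right) = -42$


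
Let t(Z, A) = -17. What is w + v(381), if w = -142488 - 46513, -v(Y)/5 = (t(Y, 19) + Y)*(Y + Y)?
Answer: -1575841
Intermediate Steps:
v(Y) = -10*Y*(-17 + Y) (v(Y) = -5*(-17 + Y)*(Y + Y) = -5*(-17 + Y)*2*Y = -10*Y*(-17 + Y))
w = -189001
w + v(381) = -189001 + 10*381*(17 - 1*381) = -189001 + 10*381*(17 - 381) = -189001 + 10*381*(-364) = -189001 - 1386840 = -1575841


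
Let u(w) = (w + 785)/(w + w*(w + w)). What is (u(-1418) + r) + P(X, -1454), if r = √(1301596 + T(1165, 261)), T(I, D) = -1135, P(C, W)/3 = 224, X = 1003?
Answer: 900486509/1340010 + √1300461 ≈ 1812.4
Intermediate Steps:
P(C, W) = 672 (P(C, W) = 3*224 = 672)
u(w) = (785 + w)/(w + 2*w²) (u(w) = (785 + w)/(w + w*(2*w)) = (785 + w)/(w + 2*w²))
r = √1300461 (r = √(1301596 - 1135) = √1300461 ≈ 1140.4)
(u(-1418) + r) + P(X, -1454) = ((785 - 1418)/((-1418)*(1 + 2*(-1418))) + √1300461) + 672 = (-1/1418*(-633)/(1 - 2836) + √1300461) + 672 = (-1/1418*(-633)/(-2835) + √1300461) + 672 = (-1/1418*(-1/2835)*(-633) + √1300461) + 672 = (-211/1340010 + √1300461) + 672 = 900486509/1340010 + √1300461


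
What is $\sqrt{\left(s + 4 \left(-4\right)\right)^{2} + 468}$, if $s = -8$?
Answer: $6 \sqrt{29} \approx 32.311$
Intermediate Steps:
$\sqrt{\left(s + 4 \left(-4\right)\right)^{2} + 468} = \sqrt{\left(-8 + 4 \left(-4\right)\right)^{2} + 468} = \sqrt{\left(-8 - 16\right)^{2} + 468} = \sqrt{\left(-24\right)^{2} + 468} = \sqrt{576 + 468} = \sqrt{1044} = 6 \sqrt{29}$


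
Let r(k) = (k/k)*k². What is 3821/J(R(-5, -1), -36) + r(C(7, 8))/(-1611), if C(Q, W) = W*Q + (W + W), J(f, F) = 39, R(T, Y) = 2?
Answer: 661495/6981 ≈ 94.756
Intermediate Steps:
C(Q, W) = 2*W + Q*W (C(Q, W) = Q*W + 2*W = 2*W + Q*W)
r(k) = k² (r(k) = 1*k² = k²)
3821/J(R(-5, -1), -36) + r(C(7, 8))/(-1611) = 3821/39 + (8*(2 + 7))²/(-1611) = 3821*(1/39) + (8*9)²*(-1/1611) = 3821/39 + 72²*(-1/1611) = 3821/39 + 5184*(-1/1611) = 3821/39 - 576/179 = 661495/6981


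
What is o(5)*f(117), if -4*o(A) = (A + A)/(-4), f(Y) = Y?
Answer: 585/8 ≈ 73.125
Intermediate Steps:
o(A) = A/8 (o(A) = -(A + A)/(4*(-4)) = -2*A*(-1)/(4*4) = -(-1)*A/8 = A/8)
o(5)*f(117) = ((⅛)*5)*117 = (5/8)*117 = 585/8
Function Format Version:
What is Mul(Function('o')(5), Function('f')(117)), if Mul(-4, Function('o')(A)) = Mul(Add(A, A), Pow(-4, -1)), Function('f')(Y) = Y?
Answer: Rational(585, 8) ≈ 73.125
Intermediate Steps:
Function('o')(A) = Mul(Rational(1, 8), A) (Function('o')(A) = Mul(Rational(-1, 4), Mul(Add(A, A), Pow(-4, -1))) = Mul(Rational(-1, 4), Mul(Mul(2, A), Rational(-1, 4))) = Mul(Rational(-1, 4), Mul(Rational(-1, 2), A)) = Mul(Rational(1, 8), A))
Mul(Function('o')(5), Function('f')(117)) = Mul(Mul(Rational(1, 8), 5), 117) = Mul(Rational(5, 8), 117) = Rational(585, 8)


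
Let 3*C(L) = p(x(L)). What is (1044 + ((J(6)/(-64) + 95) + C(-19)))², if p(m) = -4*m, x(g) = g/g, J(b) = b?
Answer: 11926168849/9216 ≈ 1.2941e+6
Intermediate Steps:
x(g) = 1
C(L) = -4/3 (C(L) = (-4*1)/3 = (⅓)*(-4) = -4/3)
(1044 + ((J(6)/(-64) + 95) + C(-19)))² = (1044 + ((6/(-64) + 95) - 4/3))² = (1044 + ((-1/64*6 + 95) - 4/3))² = (1044 + ((-3/32 + 95) - 4/3))² = (1044 + (3037/32 - 4/3))² = (1044 + 8983/96)² = (109207/96)² = 11926168849/9216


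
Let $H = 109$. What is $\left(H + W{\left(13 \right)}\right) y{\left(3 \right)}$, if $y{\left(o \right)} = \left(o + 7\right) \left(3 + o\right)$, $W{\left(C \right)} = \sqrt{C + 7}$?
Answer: $6540 + 120 \sqrt{5} \approx 6808.3$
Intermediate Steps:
$W{\left(C \right)} = \sqrt{7 + C}$
$y{\left(o \right)} = \left(3 + o\right) \left(7 + o\right)$ ($y{\left(o \right)} = \left(7 + o\right) \left(3 + o\right) = \left(3 + o\right) \left(7 + o\right)$)
$\left(H + W{\left(13 \right)}\right) y{\left(3 \right)} = \left(109 + \sqrt{7 + 13}\right) \left(21 + 3^{2} + 10 \cdot 3\right) = \left(109 + \sqrt{20}\right) \left(21 + 9 + 30\right) = \left(109 + 2 \sqrt{5}\right) 60 = 6540 + 120 \sqrt{5}$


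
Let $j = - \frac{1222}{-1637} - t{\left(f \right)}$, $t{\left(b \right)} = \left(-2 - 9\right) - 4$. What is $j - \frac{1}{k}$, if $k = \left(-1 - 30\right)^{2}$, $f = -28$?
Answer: $\frac{24770060}{1573157} \approx 15.745$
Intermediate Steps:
$t{\left(b \right)} = -15$ ($t{\left(b \right)} = -11 - 4 = -15$)
$k = 961$ ($k = \left(-31\right)^{2} = 961$)
$j = \frac{25777}{1637}$ ($j = - \frac{1222}{-1637} - -15 = \left(-1222\right) \left(- \frac{1}{1637}\right) + 15 = \frac{1222}{1637} + 15 = \frac{25777}{1637} \approx 15.746$)
$j - \frac{1}{k} = \frac{25777}{1637} - \frac{1}{961} = \frac{24770060}{1573157}$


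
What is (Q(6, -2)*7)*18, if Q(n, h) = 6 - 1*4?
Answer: 252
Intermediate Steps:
Q(n, h) = 2 (Q(n, h) = 6 - 4 = 2)
(Q(6, -2)*7)*18 = (2*7)*18 = 14*18 = 252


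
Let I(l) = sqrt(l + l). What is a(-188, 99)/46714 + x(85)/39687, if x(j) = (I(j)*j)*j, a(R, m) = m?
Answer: 99/46714 + 7225*sqrt(170)/39687 ≈ 2.3758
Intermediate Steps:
I(l) = sqrt(2)*sqrt(l) (I(l) = sqrt(2*l) = sqrt(2)*sqrt(l))
x(j) = sqrt(2)*j**(5/2) (x(j) = ((sqrt(2)*sqrt(j))*j)*j = (sqrt(2)*j**(3/2))*j = sqrt(2)*j**(5/2))
a(-188, 99)/46714 + x(85)/39687 = 99/46714 + (sqrt(2)*85**(5/2))/39687 = 99*(1/46714) + (sqrt(2)*(7225*sqrt(85)))*(1/39687) = 99/46714 + (7225*sqrt(170))*(1/39687) = 99/46714 + 7225*sqrt(170)/39687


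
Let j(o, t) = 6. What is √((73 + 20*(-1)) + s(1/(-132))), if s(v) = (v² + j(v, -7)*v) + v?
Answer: √922549/132 ≈ 7.2765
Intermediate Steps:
s(v) = v² + 7*v (s(v) = (v² + 6*v) + v = v² + 7*v)
√((73 + 20*(-1)) + s(1/(-132))) = √((73 + 20*(-1)) + (7 + 1/(-132))/(-132)) = √((73 - 20) - (7 - 1/132)/132) = √(53 - 1/132*923/132) = √(53 - 923/17424) = √(922549/17424) = √922549/132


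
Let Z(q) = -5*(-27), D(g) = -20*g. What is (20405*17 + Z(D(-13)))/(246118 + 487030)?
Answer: 86755/183287 ≈ 0.47333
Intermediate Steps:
Z(q) = 135
(20405*17 + Z(D(-13)))/(246118 + 487030) = (20405*17 + 135)/(246118 + 487030) = (346885 + 135)/733148 = 347020*(1/733148) = 86755/183287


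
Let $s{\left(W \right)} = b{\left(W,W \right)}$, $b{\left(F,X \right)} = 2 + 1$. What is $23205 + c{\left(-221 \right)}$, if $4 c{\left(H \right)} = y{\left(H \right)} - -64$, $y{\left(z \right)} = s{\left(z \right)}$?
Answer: $\frac{92887}{4} \approx 23222.0$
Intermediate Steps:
$b{\left(F,X \right)} = 3$
$s{\left(W \right)} = 3$
$y{\left(z \right)} = 3$
$c{\left(H \right)} = \frac{67}{4}$ ($c{\left(H \right)} = \frac{3 - -64}{4} = \frac{3 + 64}{4} = \frac{1}{4} \cdot 67 = \frac{67}{4}$)
$23205 + c{\left(-221 \right)} = 23205 + \frac{67}{4} = \frac{92887}{4}$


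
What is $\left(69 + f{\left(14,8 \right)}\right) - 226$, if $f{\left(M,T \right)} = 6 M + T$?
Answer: $-65$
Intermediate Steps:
$f{\left(M,T \right)} = T + 6 M$
$\left(69 + f{\left(14,8 \right)}\right) - 226 = \left(69 + \left(8 + 6 \cdot 14\right)\right) - 226 = \left(69 + \left(8 + 84\right)\right) - 226 = \left(69 + 92\right) - 226 = 161 - 226 = -65$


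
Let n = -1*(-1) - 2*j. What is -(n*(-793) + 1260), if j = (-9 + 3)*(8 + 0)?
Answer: 75661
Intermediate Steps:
j = -48 (j = -6*8 = -48)
n = 97 (n = -1*(-1) - 2*(-48) = 1 + 96 = 97)
-(n*(-793) + 1260) = -(97*(-793) + 1260) = -(-76921 + 1260) = -1*(-75661) = 75661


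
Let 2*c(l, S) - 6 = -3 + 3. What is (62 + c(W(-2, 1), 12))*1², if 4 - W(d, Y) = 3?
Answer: 65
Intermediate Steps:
W(d, Y) = 1 (W(d, Y) = 4 - 1*3 = 4 - 3 = 1)
c(l, S) = 3 (c(l, S) = 3 + (-3 + 3)/2 = 3 + (½)*0 = 3 + 0 = 3)
(62 + c(W(-2, 1), 12))*1² = (62 + 3)*1² = 65*1 = 65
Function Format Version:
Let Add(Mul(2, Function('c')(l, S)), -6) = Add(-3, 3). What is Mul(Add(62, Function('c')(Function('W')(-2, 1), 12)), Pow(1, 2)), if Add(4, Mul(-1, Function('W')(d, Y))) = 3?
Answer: 65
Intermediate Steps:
Function('W')(d, Y) = 1 (Function('W')(d, Y) = Add(4, Mul(-1, 3)) = Add(4, -3) = 1)
Function('c')(l, S) = 3 (Function('c')(l, S) = Add(3, Mul(Rational(1, 2), Add(-3, 3))) = Add(3, Mul(Rational(1, 2), 0)) = Add(3, 0) = 3)
Mul(Add(62, Function('c')(Function('W')(-2, 1), 12)), Pow(1, 2)) = Mul(Add(62, 3), Pow(1, 2)) = Mul(65, 1) = 65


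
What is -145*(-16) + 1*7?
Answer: 2327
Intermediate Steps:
-145*(-16) + 1*7 = 2320 + 7 = 2327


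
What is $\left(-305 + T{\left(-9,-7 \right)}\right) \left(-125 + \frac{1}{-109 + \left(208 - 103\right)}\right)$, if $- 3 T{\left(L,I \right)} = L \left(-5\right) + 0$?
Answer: $40080$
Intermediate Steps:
$T{\left(L,I \right)} = \frac{5 L}{3}$ ($T{\left(L,I \right)} = - \frac{L \left(-5\right) + 0}{3} = - \frac{- 5 L + 0}{3} = - \frac{\left(-5\right) L}{3} = \frac{5 L}{3}$)
$\left(-305 + T{\left(-9,-7 \right)}\right) \left(-125 + \frac{1}{-109 + \left(208 - 103\right)}\right) = \left(-305 + \frac{5}{3} \left(-9\right)\right) \left(-125 + \frac{1}{-109 + \left(208 - 103\right)}\right) = \left(-305 - 15\right) \left(-125 + \frac{1}{-109 + 105}\right) = - 320 \left(-125 + \frac{1}{-4}\right) = - 320 \left(-125 - \frac{1}{4}\right) = \left(-320\right) \left(- \frac{501}{4}\right) = 40080$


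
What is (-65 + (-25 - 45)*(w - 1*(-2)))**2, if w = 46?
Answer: 11730625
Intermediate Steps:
(-65 + (-25 - 45)*(w - 1*(-2)))**2 = (-65 + (-25 - 45)*(46 - 1*(-2)))**2 = (-65 - 70*(46 + 2))**2 = (-65 - 70*48)**2 = (-65 - 3360)**2 = (-3425)**2 = 11730625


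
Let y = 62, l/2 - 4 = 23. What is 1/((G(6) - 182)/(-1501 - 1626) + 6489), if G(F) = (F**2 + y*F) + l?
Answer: 3127/20290823 ≈ 0.00015411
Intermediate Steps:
l = 54 (l = 8 + 2*23 = 8 + 46 = 54)
G(F) = 54 + F**2 + 62*F (G(F) = (F**2 + 62*F) + 54 = 54 + F**2 + 62*F)
1/((G(6) - 182)/(-1501 - 1626) + 6489) = 1/(((54 + 6**2 + 62*6) - 182)/(-1501 - 1626) + 6489) = 1/(((54 + 36 + 372) - 182)/(-3127) + 6489) = 1/((462 - 182)*(-1/3127) + 6489) = 1/(280*(-1/3127) + 6489) = 1/(-280/3127 + 6489) = 1/(20290823/3127) = 3127/20290823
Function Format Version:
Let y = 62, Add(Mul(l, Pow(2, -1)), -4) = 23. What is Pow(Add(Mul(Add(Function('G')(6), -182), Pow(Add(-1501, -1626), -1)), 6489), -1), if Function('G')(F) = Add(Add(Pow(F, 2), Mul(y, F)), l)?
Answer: Rational(3127, 20290823) ≈ 0.00015411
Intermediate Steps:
l = 54 (l = Add(8, Mul(2, 23)) = Add(8, 46) = 54)
Function('G')(F) = Add(54, Pow(F, 2), Mul(62, F)) (Function('G')(F) = Add(Add(Pow(F, 2), Mul(62, F)), 54) = Add(54, Pow(F, 2), Mul(62, F)))
Pow(Add(Mul(Add(Function('G')(6), -182), Pow(Add(-1501, -1626), -1)), 6489), -1) = Pow(Add(Mul(Add(Add(54, Pow(6, 2), Mul(62, 6)), -182), Pow(Add(-1501, -1626), -1)), 6489), -1) = Pow(Add(Mul(Add(Add(54, 36, 372), -182), Pow(-3127, -1)), 6489), -1) = Pow(Add(Mul(Add(462, -182), Rational(-1, 3127)), 6489), -1) = Pow(Add(Mul(280, Rational(-1, 3127)), 6489), -1) = Pow(Add(Rational(-280, 3127), 6489), -1) = Pow(Rational(20290823, 3127), -1) = Rational(3127, 20290823)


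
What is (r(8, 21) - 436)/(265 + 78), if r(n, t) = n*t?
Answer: -268/343 ≈ -0.78134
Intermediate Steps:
(r(8, 21) - 436)/(265 + 78) = (8*21 - 436)/(265 + 78) = (168 - 436)/343 = -268*1/343 = -268/343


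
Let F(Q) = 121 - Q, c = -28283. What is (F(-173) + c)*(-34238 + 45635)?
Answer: -318990633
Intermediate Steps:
(F(-173) + c)*(-34238 + 45635) = ((121 - 1*(-173)) - 28283)*(-34238 + 45635) = ((121 + 173) - 28283)*11397 = (294 - 28283)*11397 = -27989*11397 = -318990633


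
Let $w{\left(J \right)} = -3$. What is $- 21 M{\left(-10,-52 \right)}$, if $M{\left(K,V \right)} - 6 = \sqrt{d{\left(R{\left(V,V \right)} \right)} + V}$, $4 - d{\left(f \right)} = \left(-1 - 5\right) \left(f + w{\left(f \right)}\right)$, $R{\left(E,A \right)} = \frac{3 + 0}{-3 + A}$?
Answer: $-126 - \frac{168 i \sqrt{3135}}{55} \approx -126.0 - 171.03 i$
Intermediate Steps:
$R{\left(E,A \right)} = \frac{3}{-3 + A}$
$d{\left(f \right)} = -14 + 6 f$ ($d{\left(f \right)} = 4 - \left(-1 - 5\right) \left(f - 3\right) = 4 - \left(-1 - 5\right) \left(-3 + f\right) = 4 - - 6 \left(-3 + f\right) = 4 - \left(18 - 6 f\right) = 4 + \left(-18 + 6 f\right) = -14 + 6 f$)
$M{\left(K,V \right)} = 6 + \sqrt{-14 + V + \frac{18}{-3 + V}}$ ($M{\left(K,V \right)} = 6 + \sqrt{\left(-14 + 6 \frac{3}{-3 + V}\right) + V} = 6 + \sqrt{\left(-14 + \frac{18}{-3 + V}\right) + V} = 6 + \sqrt{-14 + V + \frac{18}{-3 + V}}$)
$- 21 M{\left(-10,-52 \right)} = - 21 \left(6 + \sqrt{\frac{18 + \left(-14 - 52\right) \left(-3 - 52\right)}{-3 - 52}}\right) = - 21 \left(6 + \sqrt{\frac{18 - -3630}{-55}}\right) = - 21 \left(6 + \sqrt{- \frac{18 + 3630}{55}}\right) = - 21 \left(6 + \sqrt{\left(- \frac{1}{55}\right) 3648}\right) = - 21 \left(6 + \sqrt{- \frac{3648}{55}}\right) = - 21 \left(6 + \frac{8 i \sqrt{3135}}{55}\right) = -126 - \frac{168 i \sqrt{3135}}{55}$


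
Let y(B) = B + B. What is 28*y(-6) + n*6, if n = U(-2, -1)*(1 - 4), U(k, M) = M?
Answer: -318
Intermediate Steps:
n = 3 (n = -(1 - 4) = -1*(-3) = 3)
y(B) = 2*B
28*y(-6) + n*6 = 28*(2*(-6)) + 3*6 = 28*(-12) + 18 = -336 + 18 = -318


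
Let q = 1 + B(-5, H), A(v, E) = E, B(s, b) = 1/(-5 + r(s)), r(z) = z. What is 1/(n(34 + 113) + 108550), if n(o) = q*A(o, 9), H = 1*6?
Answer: 10/1085581 ≈ 9.2117e-6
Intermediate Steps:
H = 6
B(s, b) = 1/(-5 + s)
q = 9/10 (q = 1 + 1/(-5 - 5) = 1 + 1/(-10) = 1 - ⅒ = 9/10 ≈ 0.90000)
n(o) = 81/10 (n(o) = (9/10)*9 = 81/10)
1/(n(34 + 113) + 108550) = 1/(81/10 + 108550) = 1/(1085581/10) = 10/1085581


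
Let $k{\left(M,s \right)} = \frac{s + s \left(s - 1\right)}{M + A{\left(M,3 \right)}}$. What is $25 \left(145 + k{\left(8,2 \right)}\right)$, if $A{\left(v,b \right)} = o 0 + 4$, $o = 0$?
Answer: $\frac{10900}{3} \approx 3633.3$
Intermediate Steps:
$A{\left(v,b \right)} = 4$ ($A{\left(v,b \right)} = 0 \cdot 0 + 4 = 0 + 4 = 4$)
$k{\left(M,s \right)} = \frac{s + s \left(-1 + s\right)}{4 + M}$ ($k{\left(M,s \right)} = \frac{s + s \left(s - 1\right)}{M + 4} = \frac{s + s \left(-1 + s\right)}{4 + M}$)
$25 \left(145 + k{\left(8,2 \right)}\right) = 25 \left(145 + \frac{2^{2}}{4 + 8}\right) = 25 \left(145 + \frac{4}{12}\right) = 25 \left(145 + 4 \cdot \frac{1}{12}\right) = 25 \left(145 + \frac{1}{3}\right) = 25 \cdot \frac{436}{3} = \frac{10900}{3}$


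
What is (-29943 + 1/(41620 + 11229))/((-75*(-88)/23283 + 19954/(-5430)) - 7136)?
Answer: 3704905133183410/883370654117257 ≈ 4.1941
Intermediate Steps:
(-29943 + 1/(41620 + 11229))/((-75*(-88)/23283 + 19954/(-5430)) - 7136) = (-29943 + 1/52849)/((6600*(1/23283) + 19954*(-1/5430)) - 7136) = (-29943 + 1/52849)/((2200/7761 - 9977/2715) - 7136) = -1582457606/(52849*(-7939833/2341235 - 7136)) = -1582457606/(52849*(-16714992793/2341235)) = -1582457606/52849*(-2341235/16714992793) = 3704905133183410/883370654117257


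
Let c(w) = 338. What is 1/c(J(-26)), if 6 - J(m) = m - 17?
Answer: 1/338 ≈ 0.0029586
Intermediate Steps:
J(m) = 23 - m (J(m) = 6 - (m - 17) = 6 - (-17 + m) = 6 + (17 - m) = 23 - m)
1/c(J(-26)) = 1/338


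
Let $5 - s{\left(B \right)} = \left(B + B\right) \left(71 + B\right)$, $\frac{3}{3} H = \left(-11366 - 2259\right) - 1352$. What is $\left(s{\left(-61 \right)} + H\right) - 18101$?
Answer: $-31853$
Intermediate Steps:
$H = -14977$ ($H = \left(-11366 - 2259\right) - 1352 = -13625 - 1352 = -14977$)
$s{\left(B \right)} = 5 - 2 B \left(71 + B\right)$ ($s{\left(B \right)} = 5 - \left(B + B\right) \left(71 + B\right) = 5 - 2 B \left(71 + B\right)$)
$\left(s{\left(-61 \right)} + H\right) - 18101 = \left(\left(5 - -8662 - 2 \left(-61\right)^{2}\right) - 14977\right) - 18101 = \left(\left(5 + 8662 - 7442\right) - 14977\right) - 18101 = \left(1225 - 14977\right) - 18101 = -13752 - 18101 = -31853$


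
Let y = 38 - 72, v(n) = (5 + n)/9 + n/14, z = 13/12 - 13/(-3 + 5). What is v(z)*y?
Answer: 11135/756 ≈ 14.729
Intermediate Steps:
z = -65/12 (z = 13*(1/12) - 13/(1*2) = 13/12 - 13/2 = -65/12 ≈ -5.4167)
v(n) = 5/9 + 23*n/126 (v(n) = (5 + n)*(⅑) + n*(1/14) = (5/9 + n/9) + n/14 = 5/9 + 23*n/126)
y = -34
v(z)*y = (5/9 + (23/126)*(-65/12))*(-34) = (5/9 - 1495/1512)*(-34) = -655/1512*(-34) = 11135/756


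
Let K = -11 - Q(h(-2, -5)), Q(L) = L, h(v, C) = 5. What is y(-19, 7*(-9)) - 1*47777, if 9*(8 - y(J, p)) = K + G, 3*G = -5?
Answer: -1289710/27 ≈ -47767.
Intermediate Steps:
G = -5/3 (G = (⅓)*(-5) = -5/3 ≈ -1.6667)
K = -16 (K = -11 - 1*5 = -11 - 5 = -16)
y(J, p) = 269/27 (y(J, p) = 8 - (-16 - 5/3)/9 = 8 - ⅑*(-53/3) = 8 + 53/27 = 269/27)
y(-19, 7*(-9)) - 1*47777 = 269/27 - 1*47777 = 269/27 - 47777 = -1289710/27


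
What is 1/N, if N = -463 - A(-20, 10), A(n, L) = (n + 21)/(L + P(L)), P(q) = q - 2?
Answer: -18/8335 ≈ -0.0021596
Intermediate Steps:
P(q) = -2 + q
A(n, L) = (21 + n)/(-2 + 2*L) (A(n, L) = (n + 21)/(L + (-2 + L)) = (21 + n)/(-2 + 2*L))
N = -8335/18 (N = -463 - (21 - 20)/(2*(-1 + 10)) = -463 - 1/(2*9) = -463 - 1*1/18 = -463 - 1/18 = -8335/18 ≈ -463.06)
1/N = 1/(-8335/18) = -18/8335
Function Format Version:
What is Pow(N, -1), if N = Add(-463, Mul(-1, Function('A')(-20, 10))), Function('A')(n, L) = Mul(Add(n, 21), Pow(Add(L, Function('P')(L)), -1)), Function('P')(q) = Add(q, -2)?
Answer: Rational(-18, 8335) ≈ -0.0021596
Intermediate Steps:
Function('P')(q) = Add(-2, q)
Function('A')(n, L) = Mul(Pow(Add(-2, Mul(2, L)), -1), Add(21, n)) (Function('A')(n, L) = Mul(Add(n, 21), Pow(Add(L, Add(-2, L)), -1)) = Mul(Add(21, n), Pow(Add(-2, Mul(2, L)), -1)) = Mul(Pow(Add(-2, Mul(2, L)), -1), Add(21, n)))
N = Rational(-8335, 18) (N = Add(-463, Mul(-1, Mul(Rational(1, 2), Pow(Add(-1, 10), -1), Add(21, -20)))) = Add(-463, Mul(-1, Mul(Rational(1, 2), Pow(9, -1), 1))) = Add(-463, Mul(-1, Mul(Rational(1, 2), Rational(1, 9), 1))) = Add(-463, Mul(-1, Rational(1, 18))) = Add(-463, Rational(-1, 18)) = Rational(-8335, 18) ≈ -463.06)
Pow(N, -1) = Pow(Rational(-8335, 18), -1) = Rational(-18, 8335)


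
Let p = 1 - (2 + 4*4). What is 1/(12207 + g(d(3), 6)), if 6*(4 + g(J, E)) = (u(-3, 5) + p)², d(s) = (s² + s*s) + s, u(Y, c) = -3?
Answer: 3/36809 ≈ 8.1502e-5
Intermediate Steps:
d(s) = s + 2*s² (d(s) = (s² + s²) + s = 2*s² + s = s + 2*s²)
p = -17 (p = 1 - (2 + 16) = 1 - 1*18 = 1 - 18 = -17)
g(J, E) = 188/3 (g(J, E) = -4 + (-3 - 17)²/6 = -4 + (⅙)*(-20)² = -4 + (⅙)*400 = -4 + 200/3 = 188/3)
1/(12207 + g(d(3), 6)) = 1/(12207 + 188/3) = 1/(36809/3) = 3/36809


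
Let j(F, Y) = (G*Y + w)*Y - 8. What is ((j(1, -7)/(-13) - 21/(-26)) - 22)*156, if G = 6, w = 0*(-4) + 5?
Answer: -6318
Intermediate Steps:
w = 5 (w = 0 + 5 = 5)
j(F, Y) = -8 + Y*(5 + 6*Y) (j(F, Y) = (6*Y + 5)*Y - 8 = (5 + 6*Y)*Y - 8 = Y*(5 + 6*Y) - 8 = -8 + Y*(5 + 6*Y))
((j(1, -7)/(-13) - 21/(-26)) - 22)*156 = (((-8 + 5*(-7) + 6*(-7)²)/(-13) - 21/(-26)) - 22)*156 = (((-8 - 35 + 6*49)*(-1/13) - 21*(-1/26)) - 22)*156 = (((-8 - 35 + 294)*(-1/13) + 21/26) - 22)*156 = ((251*(-1/13) + 21/26) - 22)*156 = ((-251/13 + 21/26) - 22)*156 = (-37/2 - 22)*156 = -81/2*156 = -6318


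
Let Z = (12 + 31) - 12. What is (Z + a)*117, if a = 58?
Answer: 10413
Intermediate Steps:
Z = 31 (Z = 43 - 12 = 31)
(Z + a)*117 = (31 + 58)*117 = 89*117 = 10413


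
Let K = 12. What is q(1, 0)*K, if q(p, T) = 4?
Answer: 48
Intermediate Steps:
q(1, 0)*K = 4*12 = 48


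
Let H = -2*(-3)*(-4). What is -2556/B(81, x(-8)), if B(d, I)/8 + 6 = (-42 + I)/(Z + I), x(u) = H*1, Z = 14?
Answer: -1065/2 ≈ -532.50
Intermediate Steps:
H = -24 (H = 6*(-4) = -24)
x(u) = -24 (x(u) = -24*1 = -24)
B(d, I) = -48 + 8*(-42 + I)/(14 + I) (B(d, I) = -48 + 8*((-42 + I)/(14 + I)) = -48 + 8*(-42 + I)/(14 + I))
-2556/B(81, x(-8)) = -2556*(14 - 24)/(8*(-126 - 5*(-24))) = -2556*(-5/(4*(-126 + 120))) = -2556/(8*(-1/10)*(-6)) = -2556/24/5 = -2556*5/24 = -1065/2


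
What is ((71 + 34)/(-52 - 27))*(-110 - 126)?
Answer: 24780/79 ≈ 313.67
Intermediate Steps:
((71 + 34)/(-52 - 27))*(-110 - 126) = (105/(-79))*(-236) = (105*(-1/79))*(-236) = -105/79*(-236) = 24780/79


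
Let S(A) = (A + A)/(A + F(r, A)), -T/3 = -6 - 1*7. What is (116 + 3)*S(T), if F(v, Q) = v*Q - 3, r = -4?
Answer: -1547/20 ≈ -77.350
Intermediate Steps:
T = 39 (T = -3*(-6 - 1*7) = -3*(-6 - 7) = -3*(-13) = 39)
F(v, Q) = -3 + Q*v (F(v, Q) = Q*v - 3 = -3 + Q*v)
S(A) = 2*A/(-3 - 3*A) (S(A) = (A + A)/(A + (-3 + A*(-4))) = (2*A)/(A + (-3 - 4*A)) = (2*A)/(-3 - 3*A) = 2*A/(-3 - 3*A))
(116 + 3)*S(T) = (116 + 3)*((⅔)*39/(-1 - 1*39)) = 119*((⅔)*39/(-1 - 39)) = 119*((⅔)*39/(-40)) = 119*((⅔)*39*(-1/40)) = 119*(-13/20) = -1547/20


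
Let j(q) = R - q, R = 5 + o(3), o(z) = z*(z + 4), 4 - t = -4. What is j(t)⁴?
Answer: 104976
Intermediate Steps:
t = 8 (t = 4 - 1*(-4) = 4 + 4 = 8)
o(z) = z*(4 + z)
R = 26 (R = 5 + 3*(4 + 3) = 5 + 3*7 = 5 + 21 = 26)
j(q) = 26 - q
j(t)⁴ = (26 - 1*8)⁴ = (26 - 8)⁴ = 18⁴ = 104976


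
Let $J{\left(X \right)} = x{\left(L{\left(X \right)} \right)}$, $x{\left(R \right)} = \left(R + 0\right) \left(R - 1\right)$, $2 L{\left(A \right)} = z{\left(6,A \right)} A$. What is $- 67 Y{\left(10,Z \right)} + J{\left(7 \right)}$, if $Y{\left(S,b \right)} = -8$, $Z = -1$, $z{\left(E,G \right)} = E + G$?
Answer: $\frac{10243}{4} \approx 2560.8$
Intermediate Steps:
$L{\left(A \right)} = \frac{A \left(6 + A\right)}{2}$ ($L{\left(A \right)} = \frac{\left(6 + A\right) A}{2} = \frac{A \left(6 + A\right)}{2}$)
$x{\left(R \right)} = R \left(-1 + R\right)$
$J{\left(X \right)} = \frac{X \left(-1 + \frac{X \left(6 + X\right)}{2}\right) \left(6 + X\right)}{2}$ ($J{\left(X \right)} = \frac{X \left(6 + X\right)}{2} \left(-1 + \frac{X \left(6 + X\right)}{2}\right) = \frac{X \left(-1 + \frac{X \left(6 + X\right)}{2}\right) \left(6 + X\right)}{2}$)
$- 67 Y{\left(10,Z \right)} + J{\left(7 \right)} = \left(-67\right) \left(-8\right) + \frac{1}{4} \cdot 7 \left(-2 + 7 \left(6 + 7\right)\right) \left(6 + 7\right) = 536 + \frac{1}{4} \cdot 7 \left(-2 + 7 \cdot 13\right) 13 = 536 + \frac{1}{4} \cdot 7 \left(-2 + 91\right) 13 = 536 + \frac{1}{4} \cdot 7 \cdot 89 \cdot 13 = 536 + \frac{8099}{4} = \frac{10243}{4}$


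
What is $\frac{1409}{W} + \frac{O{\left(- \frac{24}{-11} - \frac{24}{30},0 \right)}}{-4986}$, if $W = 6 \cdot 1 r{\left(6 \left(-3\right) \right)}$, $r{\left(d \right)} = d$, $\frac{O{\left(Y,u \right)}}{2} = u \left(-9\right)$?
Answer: $- \frac{1409}{108} \approx -13.046$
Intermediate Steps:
$O{\left(Y,u \right)} = - 18 u$ ($O{\left(Y,u \right)} = 2 u \left(-9\right) = 2 \left(- 9 u\right) = - 18 u$)
$W = -108$ ($W = 6 \cdot 1 \cdot 6 \left(-3\right) = 6 \left(-18\right) = -108$)
$\frac{1409}{W} + \frac{O{\left(- \frac{24}{-11} - \frac{24}{30},0 \right)}}{-4986} = \frac{1409}{-108} + \frac{\left(-18\right) 0}{-4986} = 1409 \left(- \frac{1}{108}\right) + 0 \left(- \frac{1}{4986}\right) = - \frac{1409}{108} + 0 = - \frac{1409}{108}$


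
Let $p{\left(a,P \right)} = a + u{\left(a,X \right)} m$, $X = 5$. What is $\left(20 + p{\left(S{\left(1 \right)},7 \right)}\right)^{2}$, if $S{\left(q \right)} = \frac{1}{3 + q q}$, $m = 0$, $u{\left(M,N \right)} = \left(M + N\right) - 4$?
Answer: $\frac{6561}{16} \approx 410.06$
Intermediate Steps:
$u{\left(M,N \right)} = -4 + M + N$
$S{\left(q \right)} = \frac{1}{3 + q^{2}}$
$p{\left(a,P \right)} = a$ ($p{\left(a,P \right)} = a + \left(-4 + a + 5\right) 0 = a + \left(1 + a\right) 0 = a + 0 = a$)
$\left(20 + p{\left(S{\left(1 \right)},7 \right)}\right)^{2} = \left(20 + \frac{1}{3 + 1^{2}}\right)^{2} = \left(20 + \frac{1}{3 + 1}\right)^{2} = \left(20 + \frac{1}{4}\right)^{2} = \left(\frac{81}{4}\right)^{2} = \frac{6561}{16}$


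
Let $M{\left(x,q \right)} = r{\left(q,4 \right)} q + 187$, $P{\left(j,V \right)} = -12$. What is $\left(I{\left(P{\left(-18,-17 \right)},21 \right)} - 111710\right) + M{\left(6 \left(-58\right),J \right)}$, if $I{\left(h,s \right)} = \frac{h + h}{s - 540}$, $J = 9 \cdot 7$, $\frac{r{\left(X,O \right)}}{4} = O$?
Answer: $- \frac{19119087}{173} \approx -1.1052 \cdot 10^{5}$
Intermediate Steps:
$r{\left(X,O \right)} = 4 O$
$J = 63$
$M{\left(x,q \right)} = 187 + 16 q$ ($M{\left(x,q \right)} = 4 \cdot 4 q + 187 = 16 q + 187 = 187 + 16 q$)
$I{\left(h,s \right)} = \frac{2 h}{-540 + s}$
$\left(I{\left(P{\left(-18,-17 \right)},21 \right)} - 111710\right) + M{\left(6 \left(-58\right),J \right)} = \left(2 \left(-12\right) \frac{1}{-540 + 21} - 111710\right) + \left(187 + 16 \cdot 63\right) = \left(2 \left(-12\right) \frac{1}{-519} - 111710\right) + \left(187 + 1008\right) = \left(2 \left(-12\right) \left(- \frac{1}{519}\right) - 111710\right) + 1195 = \left(\frac{8}{173} - 111710\right) + 1195 = - \frac{19325822}{173} + 1195 = - \frac{19119087}{173}$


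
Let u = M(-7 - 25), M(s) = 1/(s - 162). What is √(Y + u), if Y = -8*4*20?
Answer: I*√24087234/194 ≈ 25.298*I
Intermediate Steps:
M(s) = 1/(-162 + s)
Y = -640 (Y = -32*20 = -640)
u = -1/194 (u = 1/(-162 + (-7 - 25)) = 1/(-162 - 32) = 1/(-194) = -1/194 ≈ -0.0051546)
√(Y + u) = √(-640 - 1/194) = √(-124161/194) = I*√24087234/194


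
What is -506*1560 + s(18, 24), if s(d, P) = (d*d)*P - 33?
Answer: -781617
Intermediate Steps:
s(d, P) = -33 + P*d**2 (s(d, P) = d**2*P - 33 = P*d**2 - 33 = -33 + P*d**2)
-506*1560 + s(18, 24) = -506*1560 + (-33 + 24*18**2) = -789360 + (-33 + 24*324) = -789360 + (-33 + 7776) = -789360 + 7743 = -781617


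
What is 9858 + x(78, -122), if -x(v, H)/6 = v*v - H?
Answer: -27378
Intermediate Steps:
x(v, H) = -6*v² + 6*H (x(v, H) = -6*(v*v - H) = -6*(v² - H) = -6*v² + 6*H)
9858 + x(78, -122) = 9858 + (-6*78² + 6*(-122)) = 9858 + (-6*6084 - 732) = 9858 + (-36504 - 732) = 9858 - 37236 = -27378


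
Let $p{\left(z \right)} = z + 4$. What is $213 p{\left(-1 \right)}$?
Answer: $639$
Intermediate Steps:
$p{\left(z \right)} = 4 + z$
$213 p{\left(-1 \right)} = 213 \left(4 - 1\right) = 213 \cdot 3 = 639$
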